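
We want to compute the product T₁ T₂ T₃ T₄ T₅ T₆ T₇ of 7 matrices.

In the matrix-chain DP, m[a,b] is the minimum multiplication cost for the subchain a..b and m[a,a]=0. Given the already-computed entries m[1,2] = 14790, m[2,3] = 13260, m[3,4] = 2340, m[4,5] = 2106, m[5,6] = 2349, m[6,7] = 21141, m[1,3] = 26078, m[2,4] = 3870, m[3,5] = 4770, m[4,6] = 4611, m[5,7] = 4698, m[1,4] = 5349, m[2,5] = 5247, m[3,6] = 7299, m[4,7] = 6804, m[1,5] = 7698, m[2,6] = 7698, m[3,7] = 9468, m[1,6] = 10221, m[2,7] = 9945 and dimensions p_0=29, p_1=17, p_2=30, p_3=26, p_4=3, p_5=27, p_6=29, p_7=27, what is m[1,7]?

12396

m[1,7] = min over k∈[1,6] of m[1,k]+m[k+1,7]+p_{0}·p_k·p_{7}.
k=1: 0 + 9945 + 29·17·27 = 23256; k=2: 14790 + 9468 + 29·30·27 = 47748; k=3: 26078 + 6804 + 29·26·27 = 53240; k=4: 5349 + 4698 + 29·3·27 = 12396; k=5: 7698 + 21141 + 29·27·27 = 49980; k=6: 10221 + 0 + 29·29·27 = 32928.
Minimum: 12396 at k=4.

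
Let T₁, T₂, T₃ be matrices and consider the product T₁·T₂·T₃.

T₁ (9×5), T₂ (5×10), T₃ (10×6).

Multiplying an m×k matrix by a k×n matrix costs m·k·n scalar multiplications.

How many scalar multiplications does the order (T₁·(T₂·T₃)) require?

(T₂·T₃): 5×10 by 10×6 → 5×6, cost 5·10·6 = 300
(T₁·(T₂·T₃)): 9×5 by 5×6 → 9×6, cost 9·5·6 = 270; cumulative 570
Total: 570 scalar multiplications.

570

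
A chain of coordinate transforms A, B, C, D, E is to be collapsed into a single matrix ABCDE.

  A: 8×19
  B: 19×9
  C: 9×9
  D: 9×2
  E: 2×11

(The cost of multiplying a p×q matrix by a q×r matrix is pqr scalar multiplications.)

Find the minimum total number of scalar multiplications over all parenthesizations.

984

Adjacent pairs: AB = 8·19·9 = 1368; BC = 19·9·9 = 1539; CD = 9·9·2 = 162; DE = 9·2·11 = 198.
Length 3: A..C: k=1: 0+1539+8·19·9=2907; k=2: 1368+0+8·9·9=2016 → min 2016 | B..D: k=2: 0+162+19·9·2=504; k=3: 1539+0+19·9·2=1881 → min 504 | C..E: k=3: 0+198+9·9·11=1089; k=4: 162+0+9·2·11=360 → min 360.
Length 4: A..D: k=1: 0+504+8·19·2=808; k=2: 1368+162+8·9·2=1674; k=3: 2016+0+8·9·2=2160 → min 808 | B..E: k=2: 0+360+19·9·11=2241; k=3: 1539+198+19·9·11=3618; k=4: 504+0+19·2·11=922 → min 922.
Length 5: A..E: k=1: 0+922+8·19·11=2594; k=2: 1368+360+8·9·11=2520; k=3: 2016+198+8·9·11=3006; k=4: 808+0+8·2·11=984 → min 984.
Optimal order: ((A(B(CD)))E) with cost 984.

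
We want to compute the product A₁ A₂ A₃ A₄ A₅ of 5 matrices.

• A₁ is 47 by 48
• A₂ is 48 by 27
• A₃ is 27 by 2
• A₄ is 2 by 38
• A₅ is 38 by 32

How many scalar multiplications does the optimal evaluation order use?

12544

Adjacent pairs: A₁A₂ = 47·48·27 = 60912; A₂A₃ = 48·27·2 = 2592; A₃A₄ = 27·2·38 = 2052; A₄A₅ = 2·38·32 = 2432.
Length 3: A₁..A₃: k=1: 0+2592+47·48·2=7104; k=2: 60912+0+47·27·2=63450 → min 7104 | A₂..A₄: k=2: 0+2052+48·27·38=51300; k=3: 2592+0+48·2·38=6240 → min 6240 | A₃..A₅: k=3: 0+2432+27·2·32=4160; k=4: 2052+0+27·38·32=34884 → min 4160.
Length 4: A₁..A₄: k=1: 0+6240+47·48·38=91968; k=2: 60912+2052+47·27·38=111186; k=3: 7104+0+47·2·38=10676 → min 10676 | A₂..A₅: k=2: 0+4160+48·27·32=45632; k=3: 2592+2432+48·2·32=8096; k=4: 6240+0+48·38·32=64608 → min 8096.
Length 5: A₁..A₅: k=1: 0+8096+47·48·32=80288; k=2: 60912+4160+47·27·32=105680; k=3: 7104+2432+47·2·32=12544; k=4: 10676+0+47·38·32=67828 → min 12544.
Optimal order: ((A₁ (A₂ A₃)) (A₄ A₅)) with cost 12544.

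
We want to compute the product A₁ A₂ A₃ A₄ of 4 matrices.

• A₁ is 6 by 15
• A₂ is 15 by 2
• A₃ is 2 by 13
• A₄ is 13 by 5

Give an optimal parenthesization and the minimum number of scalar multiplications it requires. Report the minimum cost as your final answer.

370

Adjacent pairs: A₁A₂ = 6·15·2 = 180; A₂A₃ = 15·2·13 = 390; A₃A₄ = 2·13·5 = 130.
Length 3: A₁..A₃: k=1: 0+390+6·15·13=1560; k=2: 180+0+6·2·13=336 → min 336 | A₂..A₄: k=2: 0+130+15·2·5=280; k=3: 390+0+15·13·5=1365 → min 280.
Length 4: A₁..A₄: k=1: 0+280+6·15·5=730; k=2: 180+130+6·2·5=370; k=3: 336+0+6·13·5=726 → min 370.
Optimal parenthesization: ((A₁ A₂) (A₃ A₄)) with cost 370.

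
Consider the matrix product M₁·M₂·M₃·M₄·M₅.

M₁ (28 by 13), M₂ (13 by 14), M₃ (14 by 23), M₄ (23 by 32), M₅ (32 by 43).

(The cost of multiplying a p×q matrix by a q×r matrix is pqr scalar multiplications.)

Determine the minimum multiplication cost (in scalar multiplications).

47294

Adjacent pairs: M₁M₂ = 28·13·14 = 5096; M₂M₃ = 13·14·23 = 4186; M₃M₄ = 14·23·32 = 10304; M₄M₅ = 23·32·43 = 31648.
Length 3: M₁..M₃: k=1: 0+4186+28·13·23=12558; k=2: 5096+0+28·14·23=14112 → min 12558 | M₂..M₄: k=2: 0+10304+13·14·32=16128; k=3: 4186+0+13·23·32=13754 → min 13754 | M₃..M₅: k=3: 0+31648+14·23·43=45494; k=4: 10304+0+14·32·43=29568 → min 29568.
Length 4: M₁..M₄: k=1: 0+13754+28·13·32=25402; k=2: 5096+10304+28·14·32=27944; k=3: 12558+0+28·23·32=33166 → min 25402 | M₂..M₅: k=2: 0+29568+13·14·43=37394; k=3: 4186+31648+13·23·43=48691; k=4: 13754+0+13·32·43=31642 → min 31642.
Length 5: M₁..M₅: k=1: 0+31642+28·13·43=47294; k=2: 5096+29568+28·14·43=51520; k=3: 12558+31648+28·23·43=71898; k=4: 25402+0+28·32·43=63930 → min 47294.
Optimal order: (M₁·(((M₂·M₃)·M₄)·M₅)) with cost 47294.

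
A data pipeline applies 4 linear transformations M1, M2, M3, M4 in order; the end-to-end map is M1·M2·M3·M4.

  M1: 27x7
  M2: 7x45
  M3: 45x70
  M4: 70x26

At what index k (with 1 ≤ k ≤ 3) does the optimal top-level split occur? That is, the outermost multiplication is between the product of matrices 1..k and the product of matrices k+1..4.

1

Adjacent pairs: M1M2 = 27·7·45 = 8505; M2M3 = 7·45·70 = 22050; M3M4 = 45·70·26 = 81900.
Length 3: M1..M3: k=1: 0+22050+27·7·70=35280; k=2: 8505+0+27·45·70=93555 → min 35280 | M2..M4: k=2: 0+81900+7·45·26=90090; k=3: 22050+0+7·70·26=34790 → min 34790.
Top-level splits: k=1: (M1..M1)·(M2..M4) → 0+34790+27·7·26 = 39704; k=2: (M1..M2)·(M3..M4) → 8505+81900+27·45·26 = 121995; k=3: (M1..M3)·(M4..M4) → 35280+0+27·70·26 = 84420.
Best split is after M1, i.e. k = 1.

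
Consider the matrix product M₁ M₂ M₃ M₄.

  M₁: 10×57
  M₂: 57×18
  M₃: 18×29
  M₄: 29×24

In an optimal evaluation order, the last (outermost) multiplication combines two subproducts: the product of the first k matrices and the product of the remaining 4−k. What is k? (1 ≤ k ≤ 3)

3

Adjacent pairs: M₁M₂ = 10·57·18 = 10260; M₂M₃ = 57·18·29 = 29754; M₃M₄ = 18·29·24 = 12528.
Length 3: M₁..M₃: k=1: 0+29754+10·57·29=46284; k=2: 10260+0+10·18·29=15480 → min 15480 | M₂..M₄: k=2: 0+12528+57·18·24=37152; k=3: 29754+0+57·29·24=69426 → min 37152.
Top-level splits: k=1: (M₁..M₁)·(M₂..M₄) → 0+37152+10·57·24 = 50832; k=2: (M₁..M₂)·(M₃..M₄) → 10260+12528+10·18·24 = 27108; k=3: (M₁..M₃)·(M₄..M₄) → 15480+0+10·29·24 = 22440.
Best split is after M₃, i.e. k = 3.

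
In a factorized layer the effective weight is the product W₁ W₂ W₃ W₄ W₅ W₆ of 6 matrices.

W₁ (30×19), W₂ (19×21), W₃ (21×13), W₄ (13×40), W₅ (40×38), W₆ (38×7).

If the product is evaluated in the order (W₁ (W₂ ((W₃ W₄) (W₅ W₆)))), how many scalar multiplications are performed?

34223

(W₃ W₄): 21×13 by 13×40 → 21×40, cost 21·13·40 = 10920
(W₅ W₆): 40×38 by 38×7 → 40×7, cost 40·38·7 = 10640
((W₃ W₄) (W₅ W₆)): 21×40 by 40×7 → 21×7, cost 21·40·7 = 5880; cumulative 27440
(W₂ ((W₃ W₄) (W₅ W₆))): 19×21 by 21×7 → 19×7, cost 19·21·7 = 2793; cumulative 30233
(W₁ (W₂ ((W₃ W₄) (W₅ W₆)))): 30×19 by 19×7 → 30×7, cost 30·19·7 = 3990; cumulative 34223
Total: 34223 scalar multiplications.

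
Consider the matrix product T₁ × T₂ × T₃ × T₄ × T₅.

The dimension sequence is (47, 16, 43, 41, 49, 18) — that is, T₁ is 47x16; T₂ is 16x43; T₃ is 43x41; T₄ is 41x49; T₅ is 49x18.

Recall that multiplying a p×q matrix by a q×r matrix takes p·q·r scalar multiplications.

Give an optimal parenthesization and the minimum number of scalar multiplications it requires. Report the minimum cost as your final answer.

88000

Adjacent pairs: T₁T₂ = 47·16·43 = 32336; T₂T₃ = 16·43·41 = 28208; T₃T₄ = 43·41·49 = 86387; T₄T₅ = 41·49·18 = 36162.
Length 3: T₁..T₃: k=1: 0+28208+47·16·41=59040; k=2: 32336+0+47·43·41=115197 → min 59040 | T₂..T₄: k=2: 0+86387+16·43·49=120099; k=3: 28208+0+16·41·49=60352 → min 60352 | T₃..T₅: k=3: 0+36162+43·41·18=67896; k=4: 86387+0+43·49·18=124313 → min 67896.
Length 4: T₁..T₄: k=1: 0+60352+47·16·49=97200; k=2: 32336+86387+47·43·49=217752; k=3: 59040+0+47·41·49=153463 → min 97200 | T₂..T₅: k=2: 0+67896+16·43·18=80280; k=3: 28208+36162+16·41·18=76178; k=4: 60352+0+16·49·18=74464 → min 74464.
Length 5: T₁..T₅: k=1: 0+74464+47·16·18=88000; k=2: 32336+67896+47·43·18=136610; k=3: 59040+36162+47·41·18=129888; k=4: 97200+0+47·49·18=138654 → min 88000.
Optimal parenthesization: (T₁ × (((T₂ × T₃) × T₄) × T₅)) with cost 88000.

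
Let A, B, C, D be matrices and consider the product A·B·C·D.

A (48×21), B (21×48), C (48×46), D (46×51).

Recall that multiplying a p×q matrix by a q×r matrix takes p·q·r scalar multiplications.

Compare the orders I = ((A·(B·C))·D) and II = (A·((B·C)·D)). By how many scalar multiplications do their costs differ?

Order I = ((A·(B·C))·D): (B·C): 21×48 by 48×46 → 21×46, cost 21·48·46 = 46368; (A·(B·C)): 48×21 by 21×46 → 48×46, cost 48·21·46 = 46368; cumulative 92736; ((A·(B·C))·D): 48×46 by 46×51 → 48×51, cost 48·46·51 = 112608; cumulative 205344. Total 205344.
Order II = (A·((B·C)·D)): (B·C): 21×48 by 48×46 → 21×46, cost 21·48·46 = 46368; ((B·C)·D): 21×46 by 46×51 → 21×51, cost 21·46·51 = 49266; cumulative 95634; (A·((B·C)·D)): 48×21 by 21×51 → 48×51, cost 48·21·51 = 51408; cumulative 147042. Total 147042.
Difference: |205344 − 147042| = 58302.

58302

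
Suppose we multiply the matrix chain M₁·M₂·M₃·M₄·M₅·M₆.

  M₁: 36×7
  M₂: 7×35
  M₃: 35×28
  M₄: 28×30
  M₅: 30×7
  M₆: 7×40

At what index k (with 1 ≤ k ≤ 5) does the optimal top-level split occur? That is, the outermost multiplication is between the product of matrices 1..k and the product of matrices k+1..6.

Adjacent pairs: M₁M₂ = 36·7·35 = 8820; M₂M₃ = 7·35·28 = 6860; M₃M₄ = 35·28·30 = 29400; M₄M₅ = 28·30·7 = 5880; M₅M₆ = 30·7·40 = 8400.
Length 3: M₁..M₃: k=1: 0+6860+36·7·28=13916; k=2: 8820+0+36·35·28=44100 → min 13916 | M₂..M₄: k=2: 0+29400+7·35·30=36750; k=3: 6860+0+7·28·30=12740 → min 12740 | M₃..M₅: k=3: 0+5880+35·28·7=12740; k=4: 29400+0+35·30·7=36750 → min 12740 | M₄..M₆: k=4: 0+8400+28·30·40=42000; k=5: 5880+0+28·7·40=13720 → min 13720.
Length 4: M₁..M₄: k=1: 0+12740+36·7·30=20300; k=2: 8820+29400+36·35·30=76020; k=3: 13916+0+36·28·30=44156 → min 20300 | M₂..M₅: k=2: 0+12740+7·35·7=14455; k=3: 6860+5880+7·28·7=14112; k=4: 12740+0+7·30·7=14210 → min 14112 | M₃..M₆: k=3: 0+13720+35·28·40=52920; k=4: 29400+8400+35·30·40=79800; k=5: 12740+0+35·7·40=22540 → min 22540.
Length 5: M₁..M₅: k=1: 0+14112+36·7·7=15876; k=2: 8820+12740+36·35·7=30380; k=3: 13916+5880+36·28·7=26852; k=4: 20300+0+36·30·7=27860 → min 15876 | M₂..M₆: k=2: 0+22540+7·35·40=32340; k=3: 6860+13720+7·28·40=28420; k=4: 12740+8400+7·30·40=29540; k=5: 14112+0+7·7·40=16072 → min 16072.
Top-level splits: k=1: (M₁..M₁)·(M₂..M₆) → 0+16072+36·7·40 = 26152; k=2: (M₁..M₂)·(M₃..M₆) → 8820+22540+36·35·40 = 81760; k=3: (M₁..M₃)·(M₄..M₆) → 13916+13720+36·28·40 = 67956; k=4: (M₁..M₄)·(M₅..M₆) → 20300+8400+36·30·40 = 71900; k=5: (M₁..M₅)·(M₆..M₆) → 15876+0+36·7·40 = 25956.
Best split is after M₅, i.e. k = 5.

5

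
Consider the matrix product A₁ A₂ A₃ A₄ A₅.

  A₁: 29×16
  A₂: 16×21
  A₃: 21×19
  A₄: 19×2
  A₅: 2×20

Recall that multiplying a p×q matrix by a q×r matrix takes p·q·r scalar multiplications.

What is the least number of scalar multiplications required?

3558

Adjacent pairs: A₁A₂ = 29·16·21 = 9744; A₂A₃ = 16·21·19 = 6384; A₃A₄ = 21·19·2 = 798; A₄A₅ = 19·2·20 = 760.
Length 3: A₁..A₃: k=1: 0+6384+29·16·19=15200; k=2: 9744+0+29·21·19=21315 → min 15200 | A₂..A₄: k=2: 0+798+16·21·2=1470; k=3: 6384+0+16·19·2=6992 → min 1470 | A₃..A₅: k=3: 0+760+21·19·20=8740; k=4: 798+0+21·2·20=1638 → min 1638.
Length 4: A₁..A₄: k=1: 0+1470+29·16·2=2398; k=2: 9744+798+29·21·2=11760; k=3: 15200+0+29·19·2=16302 → min 2398 | A₂..A₅: k=2: 0+1638+16·21·20=8358; k=3: 6384+760+16·19·20=13224; k=4: 1470+0+16·2·20=2110 → min 2110.
Length 5: A₁..A₅: k=1: 0+2110+29·16·20=11390; k=2: 9744+1638+29·21·20=23562; k=3: 15200+760+29·19·20=26980; k=4: 2398+0+29·2·20=3558 → min 3558.
Optimal order: ((A₁ (A₂ (A₃ A₄))) A₅) with cost 3558.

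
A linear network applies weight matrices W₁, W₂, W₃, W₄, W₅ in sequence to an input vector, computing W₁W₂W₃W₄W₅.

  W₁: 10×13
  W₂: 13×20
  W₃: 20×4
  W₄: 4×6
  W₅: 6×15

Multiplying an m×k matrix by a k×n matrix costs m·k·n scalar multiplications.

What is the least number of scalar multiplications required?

Adjacent pairs: W₁W₂ = 10·13·20 = 2600; W₂W₃ = 13·20·4 = 1040; W₃W₄ = 20·4·6 = 480; W₄W₅ = 4·6·15 = 360.
Length 3: W₁..W₃: k=1: 0+1040+10·13·4=1560; k=2: 2600+0+10·20·4=3400 → min 1560 | W₂..W₄: k=2: 0+480+13·20·6=2040; k=3: 1040+0+13·4·6=1352 → min 1352 | W₃..W₅: k=3: 0+360+20·4·15=1560; k=4: 480+0+20·6·15=2280 → min 1560.
Length 4: W₁..W₄: k=1: 0+1352+10·13·6=2132; k=2: 2600+480+10·20·6=4280; k=3: 1560+0+10·4·6=1800 → min 1800 | W₂..W₅: k=2: 0+1560+13·20·15=5460; k=3: 1040+360+13·4·15=2180; k=4: 1352+0+13·6·15=2522 → min 2180.
Length 5: W₁..W₅: k=1: 0+2180+10·13·15=4130; k=2: 2600+1560+10·20·15=7160; k=3: 1560+360+10·4·15=2520; k=4: 1800+0+10·6·15=2700 → min 2520.
Optimal order: ((W₁(W₂W₃))(W₄W₅)) with cost 2520.

2520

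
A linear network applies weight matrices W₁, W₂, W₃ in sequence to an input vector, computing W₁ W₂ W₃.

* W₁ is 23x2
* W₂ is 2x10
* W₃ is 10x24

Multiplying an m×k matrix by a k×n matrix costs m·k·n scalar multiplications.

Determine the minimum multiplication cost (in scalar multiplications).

1584

Order (W₁ (W₂ W₃)): (W₂ W₃): 2×10 by 10×24 → 2×24, cost 2·10·24 = 480; (W₁ (W₂ W₃)): 23×2 by 2×24 → 23×24, cost 23·2·24 = 1104; cumulative 1584. Total 1584.
Order ((W₁ W₂) W₃): (W₁ W₂): 23×2 by 2×10 → 23×10, cost 23·2·10 = 460; ((W₁ W₂) W₃): 23×10 by 10×24 → 23×24, cost 23·10·24 = 5520; cumulative 5980. Total 5980.
Minimum: 1584.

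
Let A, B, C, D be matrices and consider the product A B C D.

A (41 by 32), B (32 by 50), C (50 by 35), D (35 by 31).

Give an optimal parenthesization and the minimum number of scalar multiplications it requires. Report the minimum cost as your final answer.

Adjacent pairs: AB = 41·32·50 = 65600; BC = 32·50·35 = 56000; CD = 50·35·31 = 54250.
Length 3: A..C: k=1: 0+56000+41·32·35=101920; k=2: 65600+0+41·50·35=137350 → min 101920 | B..D: k=2: 0+54250+32·50·31=103850; k=3: 56000+0+32·35·31=90720 → min 90720.
Length 4: A..D: k=1: 0+90720+41·32·31=131392; k=2: 65600+54250+41·50·31=183400; k=3: 101920+0+41·35·31=146405 → min 131392.
Optimal parenthesization: (A ((B C) D)) with cost 131392.

131392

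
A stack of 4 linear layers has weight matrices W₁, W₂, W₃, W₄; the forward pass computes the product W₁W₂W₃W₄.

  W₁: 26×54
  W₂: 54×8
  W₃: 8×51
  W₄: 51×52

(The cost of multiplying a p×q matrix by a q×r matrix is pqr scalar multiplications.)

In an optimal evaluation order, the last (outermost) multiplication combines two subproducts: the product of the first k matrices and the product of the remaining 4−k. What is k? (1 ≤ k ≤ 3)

Adjacent pairs: W₁W₂ = 26·54·8 = 11232; W₂W₃ = 54·8·51 = 22032; W₃W₄ = 8·51·52 = 21216.
Length 3: W₁..W₃: k=1: 0+22032+26·54·51=93636; k=2: 11232+0+26·8·51=21840 → min 21840 | W₂..W₄: k=2: 0+21216+54·8·52=43680; k=3: 22032+0+54·51·52=165240 → min 43680.
Top-level splits: k=1: (W₁..W₁)·(W₂..W₄) → 0+43680+26·54·52 = 116688; k=2: (W₁..W₂)·(W₃..W₄) → 11232+21216+26·8·52 = 43264; k=3: (W₁..W₃)·(W₄..W₄) → 21840+0+26·51·52 = 90792.
Best split is after W₂, i.e. k = 2.

2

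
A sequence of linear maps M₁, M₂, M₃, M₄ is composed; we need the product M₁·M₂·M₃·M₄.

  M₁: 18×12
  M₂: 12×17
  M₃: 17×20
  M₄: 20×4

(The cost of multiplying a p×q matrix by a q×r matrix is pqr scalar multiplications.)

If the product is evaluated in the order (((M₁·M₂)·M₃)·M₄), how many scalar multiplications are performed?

(M₁·M₂): 18×12 by 12×17 → 18×17, cost 18·12·17 = 3672
((M₁·M₂)·M₃): 18×17 by 17×20 → 18×20, cost 18·17·20 = 6120; cumulative 9792
(((M₁·M₂)·M₃)·M₄): 18×20 by 20×4 → 18×4, cost 18·20·4 = 1440; cumulative 11232
Total: 11232 scalar multiplications.

11232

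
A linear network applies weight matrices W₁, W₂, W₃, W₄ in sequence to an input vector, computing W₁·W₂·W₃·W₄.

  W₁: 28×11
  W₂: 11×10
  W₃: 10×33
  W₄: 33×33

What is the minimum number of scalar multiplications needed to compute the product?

23210

Adjacent pairs: W₁W₂ = 28·11·10 = 3080; W₂W₃ = 11·10·33 = 3630; W₃W₄ = 10·33·33 = 10890.
Length 3: W₁..W₃: k=1: 0+3630+28·11·33=13794; k=2: 3080+0+28·10·33=12320 → min 12320 | W₂..W₄: k=2: 0+10890+11·10·33=14520; k=3: 3630+0+11·33·33=15609 → min 14520.
Length 4: W₁..W₄: k=1: 0+14520+28·11·33=24684; k=2: 3080+10890+28·10·33=23210; k=3: 12320+0+28·33·33=42812 → min 23210.
Optimal order: ((W₁·W₂)·(W₃·W₄)) with cost 23210.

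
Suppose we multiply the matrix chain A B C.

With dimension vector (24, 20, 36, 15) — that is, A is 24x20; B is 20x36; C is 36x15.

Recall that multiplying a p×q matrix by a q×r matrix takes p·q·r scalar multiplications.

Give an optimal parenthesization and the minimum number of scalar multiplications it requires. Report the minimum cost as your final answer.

18000

(A (B C)): cost 18000.
((A B) C): cost 30240.
Optimal: (A (B C)) with cost 18000.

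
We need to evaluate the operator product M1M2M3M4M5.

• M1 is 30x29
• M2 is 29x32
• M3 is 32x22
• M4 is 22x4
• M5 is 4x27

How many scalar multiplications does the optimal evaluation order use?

13248

Adjacent pairs: M1M2 = 30·29·32 = 27840; M2M3 = 29·32·22 = 20416; M3M4 = 32·22·4 = 2816; M4M5 = 22·4·27 = 2376.
Length 3: M1..M3: k=1: 0+20416+30·29·22=39556; k=2: 27840+0+30·32·22=48960 → min 39556 | M2..M4: k=2: 0+2816+29·32·4=6528; k=3: 20416+0+29·22·4=22968 → min 6528 | M3..M5: k=3: 0+2376+32·22·27=21384; k=4: 2816+0+32·4·27=6272 → min 6272.
Length 4: M1..M4: k=1: 0+6528+30·29·4=10008; k=2: 27840+2816+30·32·4=34496; k=3: 39556+0+30·22·4=42196 → min 10008 | M2..M5: k=2: 0+6272+29·32·27=31328; k=3: 20416+2376+29·22·27=40018; k=4: 6528+0+29·4·27=9660 → min 9660.
Length 5: M1..M5: k=1: 0+9660+30·29·27=33150; k=2: 27840+6272+30·32·27=60032; k=3: 39556+2376+30·22·27=59752; k=4: 10008+0+30·4·27=13248 → min 13248.
Optimal order: ((M1(M2(M3M4)))M5) with cost 13248.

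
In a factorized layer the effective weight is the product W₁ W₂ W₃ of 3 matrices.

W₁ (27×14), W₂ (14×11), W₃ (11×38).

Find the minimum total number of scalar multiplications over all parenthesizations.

15444

Order (W₁ (W₂ W₃)): (W₂ W₃): 14×11 by 11×38 → 14×38, cost 14·11·38 = 5852; (W₁ (W₂ W₃)): 27×14 by 14×38 → 27×38, cost 27·14·38 = 14364; cumulative 20216. Total 20216.
Order ((W₁ W₂) W₃): (W₁ W₂): 27×14 by 14×11 → 27×11, cost 27·14·11 = 4158; ((W₁ W₂) W₃): 27×11 by 11×38 → 27×38, cost 27·11·38 = 11286; cumulative 15444. Total 15444.
Minimum: 15444.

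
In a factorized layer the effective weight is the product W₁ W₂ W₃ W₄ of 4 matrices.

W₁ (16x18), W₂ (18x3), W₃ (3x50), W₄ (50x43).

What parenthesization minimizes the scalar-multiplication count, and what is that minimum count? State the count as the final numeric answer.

Adjacent pairs: W₁W₂ = 16·18·3 = 864; W₂W₃ = 18·3·50 = 2700; W₃W₄ = 3·50·43 = 6450.
Length 3: W₁..W₃: k=1: 0+2700+16·18·50=17100; k=2: 864+0+16·3·50=3264 → min 3264 | W₂..W₄: k=2: 0+6450+18·3·43=8772; k=3: 2700+0+18·50·43=41400 → min 8772.
Length 4: W₁..W₄: k=1: 0+8772+16·18·43=21156; k=2: 864+6450+16·3·43=9378; k=3: 3264+0+16·50·43=37664 → min 9378.
Optimal parenthesization: ((W₁ W₂) (W₃ W₄)) with cost 9378.

9378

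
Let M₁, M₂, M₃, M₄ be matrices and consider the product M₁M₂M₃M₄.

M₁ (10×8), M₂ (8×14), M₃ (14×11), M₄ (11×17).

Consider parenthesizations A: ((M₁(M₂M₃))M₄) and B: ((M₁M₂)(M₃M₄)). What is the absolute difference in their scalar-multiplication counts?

2136

Order A = ((M₁(M₂M₃))M₄): (M₂M₃): 8×14 by 14×11 → 8×11, cost 8·14·11 = 1232; (M₁(M₂M₃)): 10×8 by 8×11 → 10×11, cost 10·8·11 = 880; cumulative 2112; ((M₁(M₂M₃))M₄): 10×11 by 11×17 → 10×17, cost 10·11·17 = 1870; cumulative 3982. Total 3982.
Order B = ((M₁M₂)(M₃M₄)): (M₁M₂): 10×8 by 8×14 → 10×14, cost 10·8·14 = 1120; (M₃M₄): 14×11 by 11×17 → 14×17, cost 14·11·17 = 2618; ((M₁M₂)(M₃M₄)): 10×14 by 14×17 → 10×17, cost 10·14·17 = 2380; cumulative 6118. Total 6118.
Difference: |3982 − 6118| = 2136.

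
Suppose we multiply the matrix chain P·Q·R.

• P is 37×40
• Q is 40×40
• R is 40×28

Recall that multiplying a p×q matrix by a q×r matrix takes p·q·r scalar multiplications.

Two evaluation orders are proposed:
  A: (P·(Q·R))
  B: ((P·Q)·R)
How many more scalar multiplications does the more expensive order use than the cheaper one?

14400

Order A = (P·(Q·R)): (Q·R): 40×40 by 40×28 → 40×28, cost 40·40·28 = 44800; (P·(Q·R)): 37×40 by 40×28 → 37×28, cost 37·40·28 = 41440; cumulative 86240. Total 86240.
Order B = ((P·Q)·R): (P·Q): 37×40 by 40×40 → 37×40, cost 37·40·40 = 59200; ((P·Q)·R): 37×40 by 40×28 → 37×28, cost 37·40·28 = 41440; cumulative 100640. Total 100640.
Difference: |86240 − 100640| = 14400.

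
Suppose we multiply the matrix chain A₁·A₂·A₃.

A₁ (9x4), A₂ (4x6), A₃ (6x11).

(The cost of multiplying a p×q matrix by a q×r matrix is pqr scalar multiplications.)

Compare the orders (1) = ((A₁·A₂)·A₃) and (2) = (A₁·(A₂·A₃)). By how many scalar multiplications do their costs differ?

150

Order (1) = ((A₁·A₂)·A₃): (A₁·A₂): 9×4 by 4×6 → 9×6, cost 9·4·6 = 216; ((A₁·A₂)·A₃): 9×6 by 6×11 → 9×11, cost 9·6·11 = 594; cumulative 810. Total 810.
Order (2) = (A₁·(A₂·A₃)): (A₂·A₃): 4×6 by 6×11 → 4×11, cost 4·6·11 = 264; (A₁·(A₂·A₃)): 9×4 by 4×11 → 9×11, cost 9·4·11 = 396; cumulative 660. Total 660.
Difference: |810 − 660| = 150.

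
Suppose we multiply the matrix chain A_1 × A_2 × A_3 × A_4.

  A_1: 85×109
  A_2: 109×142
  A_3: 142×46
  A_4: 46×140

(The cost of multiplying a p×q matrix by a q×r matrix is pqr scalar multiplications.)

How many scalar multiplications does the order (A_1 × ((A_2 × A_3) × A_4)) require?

2711048

(A_2 × A_3): 109×142 by 142×46 → 109×46, cost 109·142·46 = 711988
((A_2 × A_3) × A_4): 109×46 by 46×140 → 109×140, cost 109·46·140 = 701960; cumulative 1413948
(A_1 × ((A_2 × A_3) × A_4)): 85×109 by 109×140 → 85×140, cost 85·109·140 = 1297100; cumulative 2711048
Total: 2711048 scalar multiplications.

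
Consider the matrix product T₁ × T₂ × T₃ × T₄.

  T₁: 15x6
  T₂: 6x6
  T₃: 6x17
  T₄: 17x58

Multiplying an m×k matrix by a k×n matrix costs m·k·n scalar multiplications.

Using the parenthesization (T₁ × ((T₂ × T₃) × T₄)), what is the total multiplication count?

(T₂ × T₃): 6×6 by 6×17 → 6×17, cost 6·6·17 = 612
((T₂ × T₃) × T₄): 6×17 by 17×58 → 6×58, cost 6·17·58 = 5916; cumulative 6528
(T₁ × ((T₂ × T₃) × T₄)): 15×6 by 6×58 → 15×58, cost 15·6·58 = 5220; cumulative 11748
Total: 11748 scalar multiplications.

11748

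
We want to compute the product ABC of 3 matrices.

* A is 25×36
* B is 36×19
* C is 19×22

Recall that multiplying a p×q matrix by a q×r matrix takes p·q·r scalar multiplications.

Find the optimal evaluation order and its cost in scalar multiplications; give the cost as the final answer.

27550

(A(BC)): cost 34848.
((AB)C): cost 27550.
Optimal: ((AB)C) with cost 27550.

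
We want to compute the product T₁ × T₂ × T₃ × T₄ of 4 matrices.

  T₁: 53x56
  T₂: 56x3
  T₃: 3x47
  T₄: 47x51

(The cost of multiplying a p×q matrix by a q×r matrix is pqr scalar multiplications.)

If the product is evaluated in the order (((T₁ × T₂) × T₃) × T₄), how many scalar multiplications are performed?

(T₁ × T₂): 53×56 by 56×3 → 53×3, cost 53·56·3 = 8904
((T₁ × T₂) × T₃): 53×3 by 3×47 → 53×47, cost 53·3·47 = 7473; cumulative 16377
(((T₁ × T₂) × T₃) × T₄): 53×47 by 47×51 → 53×51, cost 53·47·51 = 127041; cumulative 143418
Total: 143418 scalar multiplications.

143418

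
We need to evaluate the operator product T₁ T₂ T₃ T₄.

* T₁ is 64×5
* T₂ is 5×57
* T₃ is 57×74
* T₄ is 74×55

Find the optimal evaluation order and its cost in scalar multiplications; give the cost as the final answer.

Adjacent pairs: T₁T₂ = 64·5·57 = 18240; T₂T₃ = 5·57·74 = 21090; T₃T₄ = 57·74·55 = 231990.
Length 3: T₁..T₃: k=1: 0+21090+64·5·74=44770; k=2: 18240+0+64·57·74=288192 → min 44770 | T₂..T₄: k=2: 0+231990+5·57·55=247665; k=3: 21090+0+5·74·55=41440 → min 41440.
Length 4: T₁..T₄: k=1: 0+41440+64·5·55=59040; k=2: 18240+231990+64·57·55=450870; k=3: 44770+0+64·74·55=305250 → min 59040.
Optimal parenthesization: (T₁ ((T₂ T₃) T₄)) with cost 59040.

59040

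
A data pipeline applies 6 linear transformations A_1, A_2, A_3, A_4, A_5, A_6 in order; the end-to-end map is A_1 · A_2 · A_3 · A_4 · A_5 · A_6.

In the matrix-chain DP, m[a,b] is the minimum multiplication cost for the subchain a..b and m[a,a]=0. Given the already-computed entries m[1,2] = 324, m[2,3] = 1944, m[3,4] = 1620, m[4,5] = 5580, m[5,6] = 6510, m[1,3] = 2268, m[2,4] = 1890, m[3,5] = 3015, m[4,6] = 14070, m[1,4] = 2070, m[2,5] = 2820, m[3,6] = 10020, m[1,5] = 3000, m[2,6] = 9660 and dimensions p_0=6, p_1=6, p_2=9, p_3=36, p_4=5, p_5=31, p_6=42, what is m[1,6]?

m[1,6] = min over k∈[1,5] of m[1,k]+m[k+1,6]+p_{0}·p_k·p_{6}.
k=1: 0 + 9660 + 6·6·42 = 11172; k=2: 324 + 10020 + 6·9·42 = 12612; k=3: 2268 + 14070 + 6·36·42 = 25410; k=4: 2070 + 6510 + 6·5·42 = 9840; k=5: 3000 + 0 + 6·31·42 = 10812.
Minimum: 9840 at k=4.

9840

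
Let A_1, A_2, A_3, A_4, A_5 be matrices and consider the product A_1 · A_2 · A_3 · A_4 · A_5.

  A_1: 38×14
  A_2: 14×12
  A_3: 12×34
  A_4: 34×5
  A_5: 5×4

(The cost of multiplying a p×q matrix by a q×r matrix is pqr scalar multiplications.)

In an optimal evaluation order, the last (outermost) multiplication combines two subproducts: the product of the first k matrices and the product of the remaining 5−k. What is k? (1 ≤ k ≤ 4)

Adjacent pairs: A_1A_2 = 38·14·12 = 6384; A_2A_3 = 14·12·34 = 5712; A_3A_4 = 12·34·5 = 2040; A_4A_5 = 34·5·4 = 680.
Length 3: A_1..A_3: k=1: 0+5712+38·14·34=23800; k=2: 6384+0+38·12·34=21888 → min 21888 | A_2..A_4: k=2: 0+2040+14·12·5=2880; k=3: 5712+0+14·34·5=8092 → min 2880 | A_3..A_5: k=3: 0+680+12·34·4=2312; k=4: 2040+0+12·5·4=2280 → min 2280.
Length 4: A_1..A_4: k=1: 0+2880+38·14·5=5540; k=2: 6384+2040+38·12·5=10704; k=3: 21888+0+38·34·5=28348 → min 5540 | A_2..A_5: k=2: 0+2280+14·12·4=2952; k=3: 5712+680+14·34·4=8296; k=4: 2880+0+14·5·4=3160 → min 2952.
Top-level splits: k=1: (A_1..A_1)·(A_2..A_5) → 0+2952+38·14·4 = 5080; k=2: (A_1..A_2)·(A_3..A_5) → 6384+2280+38·12·4 = 10488; k=3: (A_1..A_3)·(A_4..A_5) → 21888+680+38·34·4 = 27736; k=4: (A_1..A_4)·(A_5..A_5) → 5540+0+38·5·4 = 6300.
Best split is after A_1, i.e. k = 1.

1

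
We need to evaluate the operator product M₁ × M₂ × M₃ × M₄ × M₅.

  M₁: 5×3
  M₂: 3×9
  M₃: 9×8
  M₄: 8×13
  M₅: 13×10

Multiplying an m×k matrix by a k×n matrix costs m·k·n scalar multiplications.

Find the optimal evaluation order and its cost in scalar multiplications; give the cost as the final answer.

Adjacent pairs: M₁M₂ = 5·3·9 = 135; M₂M₃ = 3·9·8 = 216; M₃M₄ = 9·8·13 = 936; M₄M₅ = 8·13·10 = 1040.
Length 3: M₁..M₃: k=1: 0+216+5·3·8=336; k=2: 135+0+5·9·8=495 → min 336 | M₂..M₄: k=2: 0+936+3·9·13=1287; k=3: 216+0+3·8·13=528 → min 528 | M₃..M₅: k=3: 0+1040+9·8·10=1760; k=4: 936+0+9·13·10=2106 → min 1760.
Length 4: M₁..M₄: k=1: 0+528+5·3·13=723; k=2: 135+936+5·9·13=1656; k=3: 336+0+5·8·13=856 → min 723 | M₂..M₅: k=2: 0+1760+3·9·10=2030; k=3: 216+1040+3·8·10=1496; k=4: 528+0+3·13·10=918 → min 918.
Length 5: M₁..M₅: k=1: 0+918+5·3·10=1068; k=2: 135+1760+5·9·10=2345; k=3: 336+1040+5·8·10=1776; k=4: 723+0+5·13·10=1373 → min 1068.
Optimal parenthesization: (M₁ × (((M₂ × M₃) × M₄) × M₅)) with cost 1068.

1068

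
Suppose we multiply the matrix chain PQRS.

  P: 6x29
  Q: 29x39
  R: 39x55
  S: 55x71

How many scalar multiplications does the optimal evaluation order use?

Adjacent pairs: PQ = 6·29·39 = 6786; QR = 29·39·55 = 62205; RS = 39·55·71 = 152295.
Length 3: P..R: k=1: 0+62205+6·29·55=71775; k=2: 6786+0+6·39·55=19656 → min 19656 | Q..S: k=2: 0+152295+29·39·71=232596; k=3: 62205+0+29·55·71=175450 → min 175450.
Length 4: P..S: k=1: 0+175450+6·29·71=187804; k=2: 6786+152295+6·39·71=175695; k=3: 19656+0+6·55·71=43086 → min 43086.
Optimal order: (((PQ)R)S) with cost 43086.

43086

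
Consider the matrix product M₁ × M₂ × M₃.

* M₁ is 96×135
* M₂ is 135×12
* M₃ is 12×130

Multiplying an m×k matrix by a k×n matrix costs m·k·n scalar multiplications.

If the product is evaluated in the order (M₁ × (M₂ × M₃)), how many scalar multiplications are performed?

(M₂ × M₃): 135×12 by 12×130 → 135×130, cost 135·12·130 = 210600
(M₁ × (M₂ × M₃)): 96×135 by 135×130 → 96×130, cost 96·135·130 = 1684800; cumulative 1895400
Total: 1895400 scalar multiplications.

1895400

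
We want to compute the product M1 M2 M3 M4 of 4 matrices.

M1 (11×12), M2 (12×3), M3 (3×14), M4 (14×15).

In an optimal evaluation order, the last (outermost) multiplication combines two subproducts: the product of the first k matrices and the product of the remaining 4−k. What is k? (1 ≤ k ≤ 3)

2

Adjacent pairs: M1M2 = 11·12·3 = 396; M2M3 = 12·3·14 = 504; M3M4 = 3·14·15 = 630.
Length 3: M1..M3: k=1: 0+504+11·12·14=2352; k=2: 396+0+11·3·14=858 → min 858 | M2..M4: k=2: 0+630+12·3·15=1170; k=3: 504+0+12·14·15=3024 → min 1170.
Top-level splits: k=1: (M1..M1)·(M2..M4) → 0+1170+11·12·15 = 3150; k=2: (M1..M2)·(M3..M4) → 396+630+11·3·15 = 1521; k=3: (M1..M3)·(M4..M4) → 858+0+11·14·15 = 3168.
Best split is after M2, i.e. k = 2.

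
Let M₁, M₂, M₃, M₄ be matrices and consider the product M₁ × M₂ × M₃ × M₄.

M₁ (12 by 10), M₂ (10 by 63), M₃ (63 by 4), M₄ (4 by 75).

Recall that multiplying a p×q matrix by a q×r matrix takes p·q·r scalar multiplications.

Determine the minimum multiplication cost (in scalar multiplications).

6600

Adjacent pairs: M₁M₂ = 12·10·63 = 7560; M₂M₃ = 10·63·4 = 2520; M₃M₄ = 63·4·75 = 18900.
Length 3: M₁..M₃: k=1: 0+2520+12·10·4=3000; k=2: 7560+0+12·63·4=10584 → min 3000 | M₂..M₄: k=2: 0+18900+10·63·75=66150; k=3: 2520+0+10·4·75=5520 → min 5520.
Length 4: M₁..M₄: k=1: 0+5520+12·10·75=14520; k=2: 7560+18900+12·63·75=83160; k=3: 3000+0+12·4·75=6600 → min 6600.
Optimal order: ((M₁ × (M₂ × M₃)) × M₄) with cost 6600.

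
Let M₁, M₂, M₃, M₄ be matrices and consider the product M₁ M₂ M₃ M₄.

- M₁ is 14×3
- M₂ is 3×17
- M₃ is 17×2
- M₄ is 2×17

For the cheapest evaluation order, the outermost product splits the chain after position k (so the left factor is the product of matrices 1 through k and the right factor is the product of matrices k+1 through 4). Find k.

3

Adjacent pairs: M₁M₂ = 14·3·17 = 714; M₂M₃ = 3·17·2 = 102; M₃M₄ = 17·2·17 = 578.
Length 3: M₁..M₃: k=1: 0+102+14·3·2=186; k=2: 714+0+14·17·2=1190 → min 186 | M₂..M₄: k=2: 0+578+3·17·17=1445; k=3: 102+0+3·2·17=204 → min 204.
Top-level splits: k=1: (M₁..M₁)·(M₂..M₄) → 0+204+14·3·17 = 918; k=2: (M₁..M₂)·(M₃..M₄) → 714+578+14·17·17 = 5338; k=3: (M₁..M₃)·(M₄..M₄) → 186+0+14·2·17 = 662.
Best split is after M₃, i.e. k = 3.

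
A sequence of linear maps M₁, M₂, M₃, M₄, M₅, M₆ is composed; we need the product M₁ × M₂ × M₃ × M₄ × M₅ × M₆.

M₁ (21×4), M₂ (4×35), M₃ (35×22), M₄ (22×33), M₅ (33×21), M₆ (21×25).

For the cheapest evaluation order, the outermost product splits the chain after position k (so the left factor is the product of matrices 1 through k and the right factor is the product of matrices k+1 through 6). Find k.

1

Adjacent pairs: M₁M₂ = 21·4·35 = 2940; M₂M₃ = 4·35·22 = 3080; M₃M₄ = 35·22·33 = 25410; M₄M₅ = 22·33·21 = 15246; M₅M₆ = 33·21·25 = 17325.
Length 3: M₁..M₃: k=1: 0+3080+21·4·22=4928; k=2: 2940+0+21·35·22=19110 → min 4928 | M₂..M₄: k=2: 0+25410+4·35·33=30030; k=3: 3080+0+4·22·33=5984 → min 5984 | M₃..M₅: k=3: 0+15246+35·22·21=31416; k=4: 25410+0+35·33·21=49665 → min 31416 | M₄..M₆: k=4: 0+17325+22·33·25=35475; k=5: 15246+0+22·21·25=26796 → min 26796.
Length 4: M₁..M₄: k=1: 0+5984+21·4·33=8756; k=2: 2940+25410+21·35·33=52605; k=3: 4928+0+21·22·33=20174 → min 8756 | M₂..M₅: k=2: 0+31416+4·35·21=34356; k=3: 3080+15246+4·22·21=20174; k=4: 5984+0+4·33·21=8756 → min 8756 | M₃..M₆: k=3: 0+26796+35·22·25=46046; k=4: 25410+17325+35·33·25=71610; k=5: 31416+0+35·21·25=49791 → min 46046.
Length 5: M₁..M₅: k=1: 0+8756+21·4·21=10520; k=2: 2940+31416+21·35·21=49791; k=3: 4928+15246+21·22·21=29876; k=4: 8756+0+21·33·21=23309 → min 10520 | M₂..M₆: k=2: 0+46046+4·35·25=49546; k=3: 3080+26796+4·22·25=32076; k=4: 5984+17325+4·33·25=26609; k=5: 8756+0+4·21·25=10856 → min 10856.
Top-level splits: k=1: (M₁..M₁)·(M₂..M₆) → 0+10856+21·4·25 = 12956; k=2: (M₁..M₂)·(M₃..M₆) → 2940+46046+21·35·25 = 67361; k=3: (M₁..M₃)·(M₄..M₆) → 4928+26796+21·22·25 = 43274; k=4: (M₁..M₄)·(M₅..M₆) → 8756+17325+21·33·25 = 43406; k=5: (M₁..M₅)·(M₆..M₆) → 10520+0+21·21·25 = 21545.
Best split is after M₁, i.e. k = 1.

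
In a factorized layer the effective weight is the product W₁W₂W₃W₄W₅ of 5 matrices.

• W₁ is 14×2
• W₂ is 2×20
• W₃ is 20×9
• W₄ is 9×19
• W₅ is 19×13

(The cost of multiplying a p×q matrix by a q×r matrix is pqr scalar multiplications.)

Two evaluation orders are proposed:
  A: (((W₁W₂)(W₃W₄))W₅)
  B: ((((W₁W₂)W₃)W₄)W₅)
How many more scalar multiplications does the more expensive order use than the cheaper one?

Order A = (((W₁W₂)(W₃W₄))W₅): (W₁W₂): 14×2 by 2×20 → 14×20, cost 14·2·20 = 560; (W₃W₄): 20×9 by 9×19 → 20×19, cost 20·9·19 = 3420; ((W₁W₂)(W₃W₄)): 14×20 by 20×19 → 14×19, cost 14·20·19 = 5320; cumulative 9300; (((W₁W₂)(W₃W₄))W₅): 14×19 by 19×13 → 14×13, cost 14·19·13 = 3458; cumulative 12758. Total 12758.
Order B = ((((W₁W₂)W₃)W₄)W₅): (W₁W₂): 14×2 by 2×20 → 14×20, cost 14·2·20 = 560; ((W₁W₂)W₃): 14×20 by 20×9 → 14×9, cost 14·20·9 = 2520; cumulative 3080; (((W₁W₂)W₃)W₄): 14×9 by 9×19 → 14×19, cost 14·9·19 = 2394; cumulative 5474; ((((W₁W₂)W₃)W₄)W₅): 14×19 by 19×13 → 14×13, cost 14·19·13 = 3458; cumulative 8932. Total 8932.
Difference: |12758 − 8932| = 3826.

3826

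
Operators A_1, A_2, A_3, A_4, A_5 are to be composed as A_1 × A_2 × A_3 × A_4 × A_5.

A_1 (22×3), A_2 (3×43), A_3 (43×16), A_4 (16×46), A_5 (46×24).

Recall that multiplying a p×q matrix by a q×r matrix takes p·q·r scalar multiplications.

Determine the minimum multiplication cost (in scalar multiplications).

9168

Adjacent pairs: A_1A_2 = 22·3·43 = 2838; A_2A_3 = 3·43·16 = 2064; A_3A_4 = 43·16·46 = 31648; A_4A_5 = 16·46·24 = 17664.
Length 3: A_1..A_3: k=1: 0+2064+22·3·16=3120; k=2: 2838+0+22·43·16=17974 → min 3120 | A_2..A_4: k=2: 0+31648+3·43·46=37582; k=3: 2064+0+3·16·46=4272 → min 4272 | A_3..A_5: k=3: 0+17664+43·16·24=34176; k=4: 31648+0+43·46·24=79120 → min 34176.
Length 4: A_1..A_4: k=1: 0+4272+22·3·46=7308; k=2: 2838+31648+22·43·46=78002; k=3: 3120+0+22·16·46=19312 → min 7308 | A_2..A_5: k=2: 0+34176+3·43·24=37272; k=3: 2064+17664+3·16·24=20880; k=4: 4272+0+3·46·24=7584 → min 7584.
Length 5: A_1..A_5: k=1: 0+7584+22·3·24=9168; k=2: 2838+34176+22·43·24=59718; k=3: 3120+17664+22·16·24=29232; k=4: 7308+0+22·46·24=31596 → min 9168.
Optimal order: (A_1 × (((A_2 × A_3) × A_4) × A_5)) with cost 9168.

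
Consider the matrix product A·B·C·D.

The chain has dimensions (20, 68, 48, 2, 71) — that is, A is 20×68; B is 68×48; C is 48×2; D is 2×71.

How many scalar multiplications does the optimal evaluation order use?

Adjacent pairs: AB = 20·68·48 = 65280; BC = 68·48·2 = 6528; CD = 48·2·71 = 6816.
Length 3: A..C: k=1: 0+6528+20·68·2=9248; k=2: 65280+0+20·48·2=67200 → min 9248 | B..D: k=2: 0+6816+68·48·71=238560; k=3: 6528+0+68·2·71=16184 → min 16184.
Length 4: A..D: k=1: 0+16184+20·68·71=112744; k=2: 65280+6816+20·48·71=140256; k=3: 9248+0+20·2·71=12088 → min 12088.
Optimal order: ((A·(B·C))·D) with cost 12088.

12088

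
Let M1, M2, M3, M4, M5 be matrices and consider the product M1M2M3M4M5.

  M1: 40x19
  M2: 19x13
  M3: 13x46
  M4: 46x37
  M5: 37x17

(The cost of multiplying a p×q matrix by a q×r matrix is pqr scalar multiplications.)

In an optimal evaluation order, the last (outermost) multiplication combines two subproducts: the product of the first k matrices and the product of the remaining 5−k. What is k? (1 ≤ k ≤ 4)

1

Adjacent pairs: M1M2 = 40·19·13 = 9880; M2M3 = 19·13·46 = 11362; M3M4 = 13·46·37 = 22126; M4M5 = 46·37·17 = 28934.
Length 3: M1..M3: k=1: 0+11362+40·19·46=46322; k=2: 9880+0+40·13·46=33800 → min 33800 | M2..M4: k=2: 0+22126+19·13·37=31265; k=3: 11362+0+19·46·37=43700 → min 31265 | M3..M5: k=3: 0+28934+13·46·17=39100; k=4: 22126+0+13·37·17=30303 → min 30303.
Length 4: M1..M4: k=1: 0+31265+40·19·37=59385; k=2: 9880+22126+40·13·37=51246; k=3: 33800+0+40·46·37=101880 → min 51246 | M2..M5: k=2: 0+30303+19·13·17=34502; k=3: 11362+28934+19·46·17=55154; k=4: 31265+0+19·37·17=43216 → min 34502.
Top-level splits: k=1: (M1..M1)·(M2..M5) → 0+34502+40·19·17 = 47422; k=2: (M1..M2)·(M3..M5) → 9880+30303+40·13·17 = 49023; k=3: (M1..M3)·(M4..M5) → 33800+28934+40·46·17 = 94014; k=4: (M1..M4)·(M5..M5) → 51246+0+40·37·17 = 76406.
Best split is after M1, i.e. k = 1.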